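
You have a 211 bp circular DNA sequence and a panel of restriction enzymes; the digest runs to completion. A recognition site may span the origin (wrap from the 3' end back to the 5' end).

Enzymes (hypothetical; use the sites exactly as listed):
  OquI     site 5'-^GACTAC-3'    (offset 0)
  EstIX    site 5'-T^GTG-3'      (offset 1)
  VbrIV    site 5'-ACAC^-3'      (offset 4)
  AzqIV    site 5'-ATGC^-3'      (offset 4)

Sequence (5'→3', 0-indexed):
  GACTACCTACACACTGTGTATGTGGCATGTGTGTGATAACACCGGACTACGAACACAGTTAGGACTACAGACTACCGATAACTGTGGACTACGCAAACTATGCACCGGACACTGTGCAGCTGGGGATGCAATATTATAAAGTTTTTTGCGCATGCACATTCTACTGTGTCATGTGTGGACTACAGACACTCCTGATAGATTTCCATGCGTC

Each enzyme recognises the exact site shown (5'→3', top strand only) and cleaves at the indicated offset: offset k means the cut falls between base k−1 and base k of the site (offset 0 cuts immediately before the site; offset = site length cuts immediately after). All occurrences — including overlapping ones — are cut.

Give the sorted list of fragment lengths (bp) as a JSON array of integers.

Scan for sites:
  OquI GACTAC/0: at [0, 44, 62, 69, 86, 177] ⇒ [0, 44, 62, 69, 86, 177]
  EstIX TGTG/1: at [14, 20, 27, 29, 31, 82, 112, 164, 171, 173] ⇒ [15, 21, 28, 30, 32, 83, 113, 165, 172, 174]
  VbrIV ACAC/4: at [8, 10, 38, 52, 108, 185] ⇒ [12, 14, 42, 56, 112, 189]
  AzqIV ATGC/4: at [99, 125, 151, 204] ⇒ [103, 129, 155, 208]

Pooled cuts: [0, 12, 14, 15, 21, 28, 30, 32, 42, 44, 56, 62, 69, 83, 86, 103, 112, 113, 129, 155, 165, 172, 174, 177, 189, 208]

Fragments:
  0→12: 12 bp
  12→14: 2 bp
  14→15: 1 bp
  15→21: 6 bp
  21→28: 7 bp
  28→30: 2 bp
  30→32: 2 bp
  32→42: 10 bp
  42→44: 2 bp
  44→56: 12 bp
  56→62: 6 bp
  62→69: 7 bp
  69→83: 14 bp
  83→86: 3 bp
  86→103: 17 bp
  103→112: 9 bp
  112→113: 1 bp
  113→129: 16 bp
  129→155: 26 bp
  155→165: 10 bp
  165→172: 7 bp
  172→174: 2 bp
  174→177: 3 bp
  177→189: 12 bp
  189→208: 19 bp
  208→0 (wrap): 211-208+0 = 3 bp

[1,1,2,2,2,2,2,3,3,3,6,6,7,7,7,9,10,10,12,12,12,14,16,17,19,26]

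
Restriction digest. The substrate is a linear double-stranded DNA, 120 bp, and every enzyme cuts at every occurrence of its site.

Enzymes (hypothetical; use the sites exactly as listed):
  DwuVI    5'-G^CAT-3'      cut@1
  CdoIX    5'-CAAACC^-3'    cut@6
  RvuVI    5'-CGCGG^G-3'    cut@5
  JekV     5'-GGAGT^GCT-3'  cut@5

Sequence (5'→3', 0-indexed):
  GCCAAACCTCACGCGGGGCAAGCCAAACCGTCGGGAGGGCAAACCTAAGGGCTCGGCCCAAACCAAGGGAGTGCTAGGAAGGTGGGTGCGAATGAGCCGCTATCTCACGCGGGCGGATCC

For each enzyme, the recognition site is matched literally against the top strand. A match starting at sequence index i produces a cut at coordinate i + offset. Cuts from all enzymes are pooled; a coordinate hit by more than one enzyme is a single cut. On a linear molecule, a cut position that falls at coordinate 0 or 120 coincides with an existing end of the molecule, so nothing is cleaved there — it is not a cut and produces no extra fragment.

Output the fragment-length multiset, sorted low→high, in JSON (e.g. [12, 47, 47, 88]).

Scan for sites:
  DwuVI (GCAT, off=1): no sites
  CdoIX CAAACC/6: at [2, 23, 39, 58] ⇒ [8, 29, 45, 64]
  RvuVI CGCGGG/5: at [11, 107] ⇒ [16, 112]
  JekV GGAGTGCT/5: at [67] ⇒ [72]

All cut coordinates (distinct, sorted): [8, 16, 29, 45, 64, 72, 112]

Fragment lengths:
  [0,8): 8 bp
  [8,16): 8 bp
  [16,29): 13 bp
  [29,45): 16 bp
  [45,64): 19 bp
  [64,72): 8 bp
  [72,112): 40 bp
  [112,120): 8 bp

[8,8,8,8,13,16,19,40]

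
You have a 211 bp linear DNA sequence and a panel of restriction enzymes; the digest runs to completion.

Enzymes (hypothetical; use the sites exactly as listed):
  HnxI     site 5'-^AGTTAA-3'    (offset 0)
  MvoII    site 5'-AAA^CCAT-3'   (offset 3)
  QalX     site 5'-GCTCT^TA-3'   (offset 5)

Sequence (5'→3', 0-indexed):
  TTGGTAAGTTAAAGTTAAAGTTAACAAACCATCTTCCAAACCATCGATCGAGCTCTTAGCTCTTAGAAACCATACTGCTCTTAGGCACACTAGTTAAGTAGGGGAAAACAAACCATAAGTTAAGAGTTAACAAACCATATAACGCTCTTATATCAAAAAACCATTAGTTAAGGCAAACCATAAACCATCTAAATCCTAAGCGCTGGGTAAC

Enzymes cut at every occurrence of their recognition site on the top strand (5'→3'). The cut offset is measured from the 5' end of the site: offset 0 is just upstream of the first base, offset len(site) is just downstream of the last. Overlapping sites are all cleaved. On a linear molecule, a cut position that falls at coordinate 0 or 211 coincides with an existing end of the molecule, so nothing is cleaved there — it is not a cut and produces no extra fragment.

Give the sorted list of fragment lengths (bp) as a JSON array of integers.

[5,5,6,6,6,6,7,7,7,10,10,10,12,12,12,12,14,16,21,27]

Per-enzyme occurrences:
  HnxI AGTTAA/0: at [6, 12, 18, 91, 117, 124, 165] ⇒ [6, 12, 18, 91, 117, 124, 165]
  MvoII AAACCAT/3: at [25, 37, 66, 109, 131, 157, 174, 181] ⇒ [28, 40, 69, 112, 134, 160, 177, 184]
  QalX GCTCTTA/5: at [51, 58, 76, 143] ⇒ [56, 63, 81, 148]

Pooled cuts: [6, 12, 18, 28, 40, 56, 63, 69, 81, 91, 112, 117, 124, 134, 148, 160, 165, 177, 184]

Fragment lengths:
  [0,6): 6 bp
  [6,12): 6 bp
  [12,18): 6 bp
  [18,28): 10 bp
  [28,40): 12 bp
  [40,56): 16 bp
  [56,63): 7 bp
  [63,69): 6 bp
  [69,81): 12 bp
  [81,91): 10 bp
  [91,112): 21 bp
  [112,117): 5 bp
  [117,124): 7 bp
  [124,134): 10 bp
  [134,148): 14 bp
  [148,160): 12 bp
  [160,165): 5 bp
  [165,177): 12 bp
  [177,184): 7 bp
  [184,211): 27 bp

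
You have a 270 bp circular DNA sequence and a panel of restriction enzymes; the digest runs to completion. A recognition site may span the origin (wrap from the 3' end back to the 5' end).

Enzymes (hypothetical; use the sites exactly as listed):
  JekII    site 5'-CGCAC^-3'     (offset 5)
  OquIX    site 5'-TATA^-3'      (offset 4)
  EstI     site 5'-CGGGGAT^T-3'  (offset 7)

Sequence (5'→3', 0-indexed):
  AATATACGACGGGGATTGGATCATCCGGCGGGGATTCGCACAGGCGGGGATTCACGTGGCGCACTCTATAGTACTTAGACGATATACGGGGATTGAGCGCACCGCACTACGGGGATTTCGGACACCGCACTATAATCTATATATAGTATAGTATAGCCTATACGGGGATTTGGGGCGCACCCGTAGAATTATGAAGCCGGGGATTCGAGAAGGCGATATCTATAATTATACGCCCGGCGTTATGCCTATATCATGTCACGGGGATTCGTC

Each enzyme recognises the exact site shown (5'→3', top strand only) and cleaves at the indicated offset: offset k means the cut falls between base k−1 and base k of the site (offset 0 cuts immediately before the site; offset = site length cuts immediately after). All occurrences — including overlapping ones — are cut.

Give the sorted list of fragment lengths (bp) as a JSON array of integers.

Per-enzyme occurrences:
  JekII CGCAC/5: at [36, 59, 97, 102, 125, 175] ⇒ [41, 64, 102, 107, 130, 180]
  OquIX TATA/4: at [2, 66, 82, 130, 137, 139, 141, 146, 151, 158, 220, 226, 246] ⇒ [6, 70, 86, 134, 141, 143, 145, 150, 155, 162, 224, 230, 250]
  EstI CGGGGATT/7: at [9, 28, 44, 86, 109, 162, 197, 258] ⇒ [16, 35, 51, 93, 116, 169, 204, 265]

All cut coordinates (distinct, sorted): [6, 16, 35, 41, 51, 64, 70, 86, 93, 102, 107, 116, 130, 134, 141, 143, 145, 150, 155, 162, 169, 180, 204, 224, 230, 250, 265]

Fragments:
  6→16: 10 bp
  16→35: 19 bp
  35→41: 6 bp
  41→51: 10 bp
  51→64: 13 bp
  64→70: 6 bp
  70→86: 16 bp
  86→93: 7 bp
  93→102: 9 bp
  102→107: 5 bp
  107→116: 9 bp
  116→130: 14 bp
  130→134: 4 bp
  134→141: 7 bp
  141→143: 2 bp
  143→145: 2 bp
  145→150: 5 bp
  150→155: 5 bp
  155→162: 7 bp
  162→169: 7 bp
  169→180: 11 bp
  180→204: 24 bp
  204→224: 20 bp
  224→230: 6 bp
  230→250: 20 bp
  250→265: 15 bp
  265→6 (wrap): 270-265+6 = 11 bp

[2,2,4,5,5,5,6,6,6,7,7,7,7,9,9,10,10,11,11,13,14,15,16,19,20,20,24]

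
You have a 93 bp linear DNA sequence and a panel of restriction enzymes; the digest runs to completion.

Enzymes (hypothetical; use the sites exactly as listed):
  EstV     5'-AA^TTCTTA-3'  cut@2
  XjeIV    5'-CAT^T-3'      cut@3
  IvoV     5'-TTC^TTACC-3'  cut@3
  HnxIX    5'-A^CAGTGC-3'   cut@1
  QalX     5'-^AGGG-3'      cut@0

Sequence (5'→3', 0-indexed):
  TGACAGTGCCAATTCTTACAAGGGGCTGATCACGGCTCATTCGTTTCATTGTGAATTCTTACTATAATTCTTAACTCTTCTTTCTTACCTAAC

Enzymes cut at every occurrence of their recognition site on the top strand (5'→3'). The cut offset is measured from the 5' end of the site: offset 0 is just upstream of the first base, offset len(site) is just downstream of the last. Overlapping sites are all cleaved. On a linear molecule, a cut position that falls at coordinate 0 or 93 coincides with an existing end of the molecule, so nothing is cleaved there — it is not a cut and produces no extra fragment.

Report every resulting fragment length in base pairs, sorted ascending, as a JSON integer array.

[3,6,8,9,9,9,12,17,20]

Scan for sites:
  EstV AATTCTTA/2: at [10, 53, 65] ⇒ [12, 55, 67]
  XjeIV CATT/3: at [37, 46] ⇒ [40, 49]
  IvoV TTCTTACC/3: at [81] ⇒ [84]
  HnxIX ACAGTGC/1: at [2] ⇒ [3]
  QalX AGGG/0: at [20] ⇒ [20]

All cut coordinates (distinct, sorted): [3, 12, 20, 40, 49, 55, 67, 84]

Fragment lengths:
  [0,3): 3 bp
  [3,12): 9 bp
  [12,20): 8 bp
  [20,40): 20 bp
  [40,49): 9 bp
  [49,55): 6 bp
  [55,67): 12 bp
  [67,84): 17 bp
  [84,93): 9 bp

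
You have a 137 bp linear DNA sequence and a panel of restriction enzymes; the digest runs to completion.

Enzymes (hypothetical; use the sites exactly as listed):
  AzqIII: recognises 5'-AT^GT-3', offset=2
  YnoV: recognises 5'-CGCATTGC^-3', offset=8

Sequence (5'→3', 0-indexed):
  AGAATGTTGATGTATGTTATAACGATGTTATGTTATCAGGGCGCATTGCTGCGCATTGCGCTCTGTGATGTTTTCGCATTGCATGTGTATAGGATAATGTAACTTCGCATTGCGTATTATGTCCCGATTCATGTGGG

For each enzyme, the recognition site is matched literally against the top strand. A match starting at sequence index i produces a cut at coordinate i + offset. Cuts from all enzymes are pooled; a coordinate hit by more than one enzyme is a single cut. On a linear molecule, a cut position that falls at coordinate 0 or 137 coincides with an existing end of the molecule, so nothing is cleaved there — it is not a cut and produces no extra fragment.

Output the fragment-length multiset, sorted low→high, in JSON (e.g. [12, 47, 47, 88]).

Site scan:
  AzqIII (ATGT, off=2): starts [3, 9, 13, 24, 29, 67, 82, 96, 118, 130] → cuts [5, 11, 15, 26, 31, 69, 84, 98, 120, 132]
  YnoV (CGCATTGC, off=8): starts [41, 51, 74, 105] → cuts [49, 59, 82, 113]

All cut coordinates (distinct, sorted): [5, 11, 15, 26, 31, 49, 59, 69, 82, 84, 98, 113, 120, 132]

Fragment lengths:
  [0,5): 5 bp
  [5,11): 6 bp
  [11,15): 4 bp
  [15,26): 11 bp
  [26,31): 5 bp
  [31,49): 18 bp
  [49,59): 10 bp
  [59,69): 10 bp
  [69,82): 13 bp
  [82,84): 2 bp
  [84,98): 14 bp
  [98,113): 15 bp
  [113,120): 7 bp
  [120,132): 12 bp
  [132,137): 5 bp

[2,4,5,5,5,6,7,10,10,11,12,13,14,15,18]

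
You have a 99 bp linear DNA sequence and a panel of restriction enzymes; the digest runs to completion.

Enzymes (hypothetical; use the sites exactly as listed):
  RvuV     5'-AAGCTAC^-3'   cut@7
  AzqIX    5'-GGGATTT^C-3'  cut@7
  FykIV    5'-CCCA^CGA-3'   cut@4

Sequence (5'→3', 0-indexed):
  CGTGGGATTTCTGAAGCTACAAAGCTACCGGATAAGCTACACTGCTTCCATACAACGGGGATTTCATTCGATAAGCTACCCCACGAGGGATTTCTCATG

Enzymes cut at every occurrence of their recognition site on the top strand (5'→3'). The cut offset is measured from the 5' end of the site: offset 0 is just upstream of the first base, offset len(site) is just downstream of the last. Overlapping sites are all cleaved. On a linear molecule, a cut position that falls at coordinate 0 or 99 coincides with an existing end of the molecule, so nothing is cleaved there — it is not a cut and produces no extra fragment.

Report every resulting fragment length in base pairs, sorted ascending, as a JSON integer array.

[4,6,8,10,10,10,12,15,24]

Site scan:
  RvuV AAGCTAC/7: at [13, 21, 33, 72] ⇒ [20, 28, 40, 79]
  AzqIX GGGATTTC/7: at [3, 57, 86] ⇒ [10, 64, 93]
  FykIV CCCACGA/4: at [79] ⇒ [83]

All cut coordinates (distinct, sorted): [10, 20, 28, 40, 64, 79, 83, 93]

Fragments:
  [0,10): 10 bp
  [10,20): 10 bp
  [20,28): 8 bp
  [28,40): 12 bp
  [40,64): 24 bp
  [64,79): 15 bp
  [79,83): 4 bp
  [83,93): 10 bp
  [93,99): 6 bp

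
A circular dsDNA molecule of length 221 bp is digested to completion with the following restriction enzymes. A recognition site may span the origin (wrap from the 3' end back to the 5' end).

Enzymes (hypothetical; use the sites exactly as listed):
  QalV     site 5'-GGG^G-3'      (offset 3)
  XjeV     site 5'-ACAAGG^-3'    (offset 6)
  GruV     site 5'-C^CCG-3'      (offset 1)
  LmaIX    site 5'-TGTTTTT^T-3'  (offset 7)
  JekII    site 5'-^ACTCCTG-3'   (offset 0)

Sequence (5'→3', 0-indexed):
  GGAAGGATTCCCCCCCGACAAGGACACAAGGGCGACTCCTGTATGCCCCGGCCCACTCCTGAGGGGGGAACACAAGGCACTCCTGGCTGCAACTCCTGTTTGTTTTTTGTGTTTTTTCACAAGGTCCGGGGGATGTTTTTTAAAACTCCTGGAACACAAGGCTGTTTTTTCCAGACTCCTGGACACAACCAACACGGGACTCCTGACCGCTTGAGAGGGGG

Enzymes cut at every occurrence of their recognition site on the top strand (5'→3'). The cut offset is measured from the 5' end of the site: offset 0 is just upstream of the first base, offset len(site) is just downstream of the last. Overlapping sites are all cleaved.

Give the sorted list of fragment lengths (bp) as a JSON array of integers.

Scan for sites:
  QalV GGGG/3: at [62, 63, 64, 127, 128, 216, 217, 218, 219] ⇒ [0, 1, 65, 66, 67, 130, 131, 219, 220]
  XjeV ACAAGG/6: at [17, 25, 71, 118, 155] ⇒ [23, 31, 77, 124, 161]
  GruV CCCG/1: at [13, 46] ⇒ [14, 47]
  LmaIX TGTTTTTT/7: at [100, 109, 133, 162] ⇒ [107, 116, 140, 169]
  JekII ACTCCTG/0: at [34, 54, 78, 91, 144, 174, 198] ⇒ [34, 54, 78, 91, 144, 174, 198]

Pooled cuts: [0, 1, 14, 23, 31, 34, 47, 54, 65, 66, 67, 77, 78, 91, 107, 116, 124, 130, 131, 140, 144, 161, 169, 174, 198, 219, 220]

Fragments:
  0→1: 1 bp
  1→14: 13 bp
  14→23: 9 bp
  23→31: 8 bp
  31→34: 3 bp
  34→47: 13 bp
  47→54: 7 bp
  54→65: 11 bp
  65→66: 1 bp
  66→67: 1 bp
  67→77: 10 bp
  77→78: 1 bp
  78→91: 13 bp
  91→107: 16 bp
  107→116: 9 bp
  116→124: 8 bp
  124→130: 6 bp
  130→131: 1 bp
  131→140: 9 bp
  140→144: 4 bp
  144→161: 17 bp
  161→169: 8 bp
  169→174: 5 bp
  174→198: 24 bp
  198→219: 21 bp
  219→220: 1 bp
  220→0 (wrap): 221-220+0 = 1 bp

[1,1,1,1,1,1,1,3,4,5,6,7,8,8,8,9,9,9,10,11,13,13,13,16,17,21,24]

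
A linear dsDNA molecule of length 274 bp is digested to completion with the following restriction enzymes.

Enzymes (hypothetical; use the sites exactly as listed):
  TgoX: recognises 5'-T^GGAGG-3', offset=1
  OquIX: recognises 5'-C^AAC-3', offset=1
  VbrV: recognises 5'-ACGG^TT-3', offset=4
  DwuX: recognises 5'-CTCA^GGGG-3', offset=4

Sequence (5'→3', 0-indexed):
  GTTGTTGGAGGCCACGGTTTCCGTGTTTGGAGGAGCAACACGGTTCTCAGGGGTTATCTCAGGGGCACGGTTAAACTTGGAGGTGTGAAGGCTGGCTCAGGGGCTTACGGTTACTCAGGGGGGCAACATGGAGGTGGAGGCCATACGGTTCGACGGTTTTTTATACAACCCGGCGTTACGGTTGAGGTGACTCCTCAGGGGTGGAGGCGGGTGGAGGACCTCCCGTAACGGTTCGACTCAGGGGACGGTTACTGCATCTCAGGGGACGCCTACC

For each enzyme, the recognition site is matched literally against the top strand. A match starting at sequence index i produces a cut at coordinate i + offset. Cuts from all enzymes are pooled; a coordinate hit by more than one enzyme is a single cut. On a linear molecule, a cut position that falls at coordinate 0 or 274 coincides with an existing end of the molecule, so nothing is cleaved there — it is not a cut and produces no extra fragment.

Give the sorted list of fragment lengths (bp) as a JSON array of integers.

[5,5,6,6,6,7,7,7,8,8,8,8,9,9,10,10,11,11,11,12,13,13,13,15,16,19,21]

Per-enzyme occurrences:
  TgoX TGGAGG/1: at [5, 27, 77, 128, 134, 201, 211] ⇒ [6, 28, 78, 129, 135, 202, 212]
  OquIX CAAC/1: at [35, 123, 165] ⇒ [36, 124, 166]
  VbrV ACGGTT/4: at [13, 39, 66, 106, 144, 152, 177, 227, 244] ⇒ [17, 43, 70, 110, 148, 156, 181, 231, 248]
  DwuX CTCAGGGG/4: at [45, 57, 95, 113, 193, 236, 257] ⇒ [49, 61, 99, 117, 197, 240, 261]

All cut coordinates (distinct, sorted): [6, 17, 28, 36, 43, 49, 61, 70, 78, 99, 110, 117, 124, 129, 135, 148, 156, 166, 181, 197, 202, 212, 231, 240, 248, 261]

Fragments:
  [0,6): 6 bp
  [6,17): 11 bp
  [17,28): 11 bp
  [28,36): 8 bp
  [36,43): 7 bp
  [43,49): 6 bp
  [49,61): 12 bp
  [61,70): 9 bp
  [70,78): 8 bp
  [78,99): 21 bp
  [99,110): 11 bp
  [110,117): 7 bp
  [117,124): 7 bp
  [124,129): 5 bp
  [129,135): 6 bp
  [135,148): 13 bp
  [148,156): 8 bp
  [156,166): 10 bp
  [166,181): 15 bp
  [181,197): 16 bp
  [197,202): 5 bp
  [202,212): 10 bp
  [212,231): 19 bp
  [231,240): 9 bp
  [240,248): 8 bp
  [248,261): 13 bp
  [261,274): 13 bp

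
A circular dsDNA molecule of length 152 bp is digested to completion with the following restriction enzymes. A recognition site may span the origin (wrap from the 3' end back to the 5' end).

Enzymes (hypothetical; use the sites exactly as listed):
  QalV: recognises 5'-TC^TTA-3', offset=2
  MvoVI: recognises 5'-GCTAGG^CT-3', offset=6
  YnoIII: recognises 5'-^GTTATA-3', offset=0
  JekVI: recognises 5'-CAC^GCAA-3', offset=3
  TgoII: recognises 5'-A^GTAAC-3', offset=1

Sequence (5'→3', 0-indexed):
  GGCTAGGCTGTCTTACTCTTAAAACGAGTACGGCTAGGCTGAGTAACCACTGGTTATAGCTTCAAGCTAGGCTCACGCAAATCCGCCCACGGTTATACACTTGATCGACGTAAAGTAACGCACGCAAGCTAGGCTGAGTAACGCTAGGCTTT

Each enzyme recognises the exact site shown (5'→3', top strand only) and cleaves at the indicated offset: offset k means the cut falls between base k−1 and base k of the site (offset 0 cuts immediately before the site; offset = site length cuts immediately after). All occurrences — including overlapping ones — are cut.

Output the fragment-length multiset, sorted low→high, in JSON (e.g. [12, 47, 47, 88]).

Scan for sites:
  QalV TCTTA/2: at [10, 16] ⇒ [12, 18]
  MvoVI GCTAGGCT/6: at [1, 32, 65, 127, 142] ⇒ [7, 38, 71, 133, 148]
  YnoIII GTTATA/0: at [52, 91] ⇒ [52, 91]
  JekVI CACGCAA/3: at [73, 120] ⇒ [76, 123]
  TgoII AGTAAC/1: at [41, 113, 136] ⇒ [42, 114, 137]

All cut coordinates (distinct, sorted): [7, 12, 18, 38, 42, 52, 71, 76, 91, 114, 123, 133, 137, 148]

Fragment lengths:
  7→12: 5 bp
  12→18: 6 bp
  18→38: 20 bp
  38→42: 4 bp
  42→52: 10 bp
  52→71: 19 bp
  71→76: 5 bp
  76→91: 15 bp
  91→114: 23 bp
  114→123: 9 bp
  123→133: 10 bp
  133→137: 4 bp
  137→148: 11 bp
  148→7 (wrap): 152-148+7 = 11 bp

[4,4,5,5,6,9,10,10,11,11,15,19,20,23]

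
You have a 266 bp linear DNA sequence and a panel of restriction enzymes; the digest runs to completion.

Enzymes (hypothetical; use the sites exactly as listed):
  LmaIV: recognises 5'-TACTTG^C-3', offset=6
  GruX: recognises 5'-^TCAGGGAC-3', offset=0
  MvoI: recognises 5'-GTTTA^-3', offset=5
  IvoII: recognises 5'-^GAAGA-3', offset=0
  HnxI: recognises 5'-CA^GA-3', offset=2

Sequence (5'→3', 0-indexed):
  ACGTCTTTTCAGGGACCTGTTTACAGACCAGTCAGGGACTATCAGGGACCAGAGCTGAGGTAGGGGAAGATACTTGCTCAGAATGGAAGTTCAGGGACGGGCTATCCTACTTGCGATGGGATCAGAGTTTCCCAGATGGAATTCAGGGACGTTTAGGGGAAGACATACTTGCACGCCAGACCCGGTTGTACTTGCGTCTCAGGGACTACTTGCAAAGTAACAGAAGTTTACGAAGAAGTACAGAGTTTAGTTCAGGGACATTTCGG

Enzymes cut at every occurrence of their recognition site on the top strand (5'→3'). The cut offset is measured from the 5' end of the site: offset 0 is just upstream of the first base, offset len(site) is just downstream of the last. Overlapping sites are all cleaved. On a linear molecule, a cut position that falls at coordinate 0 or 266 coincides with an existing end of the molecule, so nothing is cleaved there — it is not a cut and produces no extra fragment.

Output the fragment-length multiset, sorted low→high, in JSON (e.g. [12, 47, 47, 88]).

Scan for sites:
  LmaIV (TACTTGC, off=6): starts [70, 107, 165, 188, 206] → cuts [76, 113, 171, 194, 212]
  GruX (TCAGGGAC, off=0): starts [8, 31, 41, 90, 142, 198, 251] → cuts [8, 31, 41, 90, 142, 198, 251]
  MvoI (GTTTA, off=5): starts [18, 150, 225, 244] → cuts [23, 155, 230, 249]
  IvoII (GAAGA, off=0): starts [65, 158, 231] → cuts [65, 158, 231]
  HnxI (CAGA, off=2): starts [23, 49, 78, 122, 132, 176, 220, 240] → cuts [25, 51, 80, 124, 134, 178, 222, 242]

All cut coordinates (distinct, sorted): [8, 23, 25, 31, 41, 51, 65, 76, 80, 90, 113, 124, 134, 142, 155, 158, 171, 178, 194, 198, 212, 222, 230, 231, 242, 249, 251]

Fragments:
  [0,8): 8 bp
  [8,23): 15 bp
  [23,25): 2 bp
  [25,31): 6 bp
  [31,41): 10 bp
  [41,51): 10 bp
  [51,65): 14 bp
  [65,76): 11 bp
  [76,80): 4 bp
  [80,90): 10 bp
  [90,113): 23 bp
  [113,124): 11 bp
  [124,134): 10 bp
  [134,142): 8 bp
  [142,155): 13 bp
  [155,158): 3 bp
  [158,171): 13 bp
  [171,178): 7 bp
  [178,194): 16 bp
  [194,198): 4 bp
  [198,212): 14 bp
  [212,222): 10 bp
  [222,230): 8 bp
  [230,231): 1 bp
  [231,242): 11 bp
  [242,249): 7 bp
  [249,251): 2 bp
  [251,266): 15 bp

[1,2,2,3,4,4,6,7,7,8,8,8,10,10,10,10,10,11,11,11,13,13,14,14,15,15,16,23]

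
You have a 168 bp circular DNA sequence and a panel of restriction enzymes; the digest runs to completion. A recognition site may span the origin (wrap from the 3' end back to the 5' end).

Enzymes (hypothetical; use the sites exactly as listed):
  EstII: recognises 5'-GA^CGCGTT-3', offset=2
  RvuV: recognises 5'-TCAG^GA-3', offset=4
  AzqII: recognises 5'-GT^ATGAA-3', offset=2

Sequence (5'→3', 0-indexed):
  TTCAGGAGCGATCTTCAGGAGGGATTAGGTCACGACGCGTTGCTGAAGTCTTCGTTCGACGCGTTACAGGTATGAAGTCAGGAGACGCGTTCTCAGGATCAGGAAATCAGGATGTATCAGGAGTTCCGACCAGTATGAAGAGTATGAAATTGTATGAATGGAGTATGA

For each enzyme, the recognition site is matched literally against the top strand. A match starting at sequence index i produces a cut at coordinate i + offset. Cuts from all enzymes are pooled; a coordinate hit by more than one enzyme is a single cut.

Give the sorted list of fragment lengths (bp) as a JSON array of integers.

[4,6,8,9,10,10,10,11,12,13,14,17,20,24]

Site scan:
  EstII GACGCGTT/2: at [33, 57, 83] ⇒ [35, 59, 85]
  RvuV TCAGGA/4: at [1, 14, 77, 92, 98, 106, 116] ⇒ [5, 18, 81, 96, 102, 110, 120]
  AzqII GTATGAA/2: at [69, 132, 141, 151] ⇒ [71, 134, 143, 153]

Pooled cuts: [5, 18, 35, 59, 71, 81, 85, 96, 102, 110, 120, 134, 143, 153]

Fragments:
  5→18: 13 bp
  18→35: 17 bp
  35→59: 24 bp
  59→71: 12 bp
  71→81: 10 bp
  81→85: 4 bp
  85→96: 11 bp
  96→102: 6 bp
  102→110: 8 bp
  110→120: 10 bp
  120→134: 14 bp
  134→143: 9 bp
  143→153: 10 bp
  153→5 (wrap): 168-153+5 = 20 bp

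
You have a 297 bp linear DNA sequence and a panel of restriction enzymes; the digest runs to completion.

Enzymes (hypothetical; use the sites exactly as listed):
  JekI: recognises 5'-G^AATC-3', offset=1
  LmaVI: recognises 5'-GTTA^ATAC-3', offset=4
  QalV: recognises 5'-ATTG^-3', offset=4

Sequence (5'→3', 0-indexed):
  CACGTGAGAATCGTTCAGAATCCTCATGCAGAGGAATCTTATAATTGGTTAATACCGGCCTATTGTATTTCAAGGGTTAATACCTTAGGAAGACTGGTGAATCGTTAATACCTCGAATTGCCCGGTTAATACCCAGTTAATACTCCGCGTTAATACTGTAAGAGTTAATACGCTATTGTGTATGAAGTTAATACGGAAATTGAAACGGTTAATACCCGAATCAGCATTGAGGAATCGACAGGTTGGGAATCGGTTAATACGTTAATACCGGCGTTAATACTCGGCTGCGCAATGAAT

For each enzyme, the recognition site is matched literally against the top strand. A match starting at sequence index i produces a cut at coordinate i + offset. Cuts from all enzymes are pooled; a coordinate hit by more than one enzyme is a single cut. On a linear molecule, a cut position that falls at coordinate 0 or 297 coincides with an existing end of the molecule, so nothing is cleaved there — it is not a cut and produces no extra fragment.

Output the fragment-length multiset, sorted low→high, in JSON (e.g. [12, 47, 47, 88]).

[3,4,7,8,8,8,8,9,9,10,11,11,11,12,12,12,13,13,13,14,14,15,15,16,20,21]

Scan for sites:
  JekI GAATC/1: at [7, 17, 33, 98, 217, 231, 246] ⇒ [8, 18, 34, 99, 218, 232, 247]
  LmaVI GTTAATAC/4: at [47, 75, 103, 124, 135, 148, 163, 186, 207, 252, 260, 272] ⇒ [51, 79, 107, 128, 139, 152, 167, 190, 211, 256, 264, 276]
  QalV ATTG/4: at [43, 61, 116, 174, 198, 225] ⇒ [47, 65, 120, 178, 202, 229]

Pooled cuts: [8, 18, 34, 47, 51, 65, 79, 99, 107, 120, 128, 139, 152, 167, 178, 190, 202, 211, 218, 229, 232, 247, 256, 264, 276]

Fragments:
  [0,8): 8 bp
  [8,18): 10 bp
  [18,34): 16 bp
  [34,47): 13 bp
  [47,51): 4 bp
  [51,65): 14 bp
  [65,79): 14 bp
  [79,99): 20 bp
  [99,107): 8 bp
  [107,120): 13 bp
  [120,128): 8 bp
  [128,139): 11 bp
  [139,152): 13 bp
  [152,167): 15 bp
  [167,178): 11 bp
  [178,190): 12 bp
  [190,202): 12 bp
  [202,211): 9 bp
  [211,218): 7 bp
  [218,229): 11 bp
  [229,232): 3 bp
  [232,247): 15 bp
  [247,256): 9 bp
  [256,264): 8 bp
  [264,276): 12 bp
  [276,297): 21 bp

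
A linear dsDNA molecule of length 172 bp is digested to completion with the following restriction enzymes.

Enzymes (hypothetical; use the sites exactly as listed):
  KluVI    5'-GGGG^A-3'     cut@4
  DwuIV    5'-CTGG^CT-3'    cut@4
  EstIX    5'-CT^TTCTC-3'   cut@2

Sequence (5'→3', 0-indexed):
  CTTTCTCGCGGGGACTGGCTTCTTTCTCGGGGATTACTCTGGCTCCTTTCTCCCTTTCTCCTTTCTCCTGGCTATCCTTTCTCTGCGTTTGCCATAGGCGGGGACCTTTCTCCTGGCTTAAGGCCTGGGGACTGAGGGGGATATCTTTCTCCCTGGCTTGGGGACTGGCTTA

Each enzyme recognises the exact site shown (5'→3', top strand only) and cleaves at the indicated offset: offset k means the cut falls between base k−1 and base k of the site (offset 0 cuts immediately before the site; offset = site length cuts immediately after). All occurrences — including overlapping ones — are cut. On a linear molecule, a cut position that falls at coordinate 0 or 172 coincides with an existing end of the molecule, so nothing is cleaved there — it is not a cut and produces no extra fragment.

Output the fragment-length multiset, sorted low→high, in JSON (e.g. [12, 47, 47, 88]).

Per-enzyme occurrences:
  KluVI (GGGGA, off=4): starts [9, 28, 99, 126, 136, 159] → cuts [13, 32, 103, 130, 140, 163]
  DwuIV (CTGGCT, off=4): starts [14, 38, 67, 112, 152, 164] → cuts [18, 42, 71, 116, 156, 168]
  EstIX (CTTTCTC, off=2): starts [0, 21, 45, 53, 60, 76, 105, 144] → cuts [2, 23, 47, 55, 62, 78, 107, 146]

All cut coordinates (distinct, sorted): [2, 13, 18, 23, 32, 42, 47, 55, 62, 71, 78, 103, 107, 116, 130, 140, 146, 156, 163, 168]

Fragments:
  [0,2): 2 bp
  [2,13): 11 bp
  [13,18): 5 bp
  [18,23): 5 bp
  [23,32): 9 bp
  [32,42): 10 bp
  [42,47): 5 bp
  [47,55): 8 bp
  [55,62): 7 bp
  [62,71): 9 bp
  [71,78): 7 bp
  [78,103): 25 bp
  [103,107): 4 bp
  [107,116): 9 bp
  [116,130): 14 bp
  [130,140): 10 bp
  [140,146): 6 bp
  [146,156): 10 bp
  [156,163): 7 bp
  [163,168): 5 bp
  [168,172): 4 bp

[2,4,4,5,5,5,5,6,7,7,7,8,9,9,9,10,10,10,11,14,25]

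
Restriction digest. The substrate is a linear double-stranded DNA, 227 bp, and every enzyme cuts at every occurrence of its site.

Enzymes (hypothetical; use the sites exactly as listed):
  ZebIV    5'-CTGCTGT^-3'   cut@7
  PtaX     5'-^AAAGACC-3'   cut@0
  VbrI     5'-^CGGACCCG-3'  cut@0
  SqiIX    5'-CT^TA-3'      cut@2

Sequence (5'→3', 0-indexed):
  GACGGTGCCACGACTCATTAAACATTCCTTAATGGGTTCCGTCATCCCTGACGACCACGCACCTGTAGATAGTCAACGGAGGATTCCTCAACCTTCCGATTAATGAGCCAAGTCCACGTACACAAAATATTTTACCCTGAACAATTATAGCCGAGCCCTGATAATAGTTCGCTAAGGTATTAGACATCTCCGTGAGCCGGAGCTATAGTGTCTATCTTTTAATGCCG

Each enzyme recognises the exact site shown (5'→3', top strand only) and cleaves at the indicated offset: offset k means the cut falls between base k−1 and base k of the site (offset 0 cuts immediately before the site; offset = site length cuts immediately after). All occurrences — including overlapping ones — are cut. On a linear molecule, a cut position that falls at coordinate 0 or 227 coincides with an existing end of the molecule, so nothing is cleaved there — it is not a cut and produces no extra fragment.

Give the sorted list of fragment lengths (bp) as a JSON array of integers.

Scan for sites:
  ZebIV (CTGCTGT, off=7): no sites
  PtaX (AAAGACC, off=0): no sites
  VbrI (CGGACCCG, off=0): no sites
  SqiIX (CTTA, off=2): starts [27] → cuts [29]

Pooled cuts: [29]

Fragment lengths:
  [0,29): 29 bp
  [29,227): 198 bp

[29,198]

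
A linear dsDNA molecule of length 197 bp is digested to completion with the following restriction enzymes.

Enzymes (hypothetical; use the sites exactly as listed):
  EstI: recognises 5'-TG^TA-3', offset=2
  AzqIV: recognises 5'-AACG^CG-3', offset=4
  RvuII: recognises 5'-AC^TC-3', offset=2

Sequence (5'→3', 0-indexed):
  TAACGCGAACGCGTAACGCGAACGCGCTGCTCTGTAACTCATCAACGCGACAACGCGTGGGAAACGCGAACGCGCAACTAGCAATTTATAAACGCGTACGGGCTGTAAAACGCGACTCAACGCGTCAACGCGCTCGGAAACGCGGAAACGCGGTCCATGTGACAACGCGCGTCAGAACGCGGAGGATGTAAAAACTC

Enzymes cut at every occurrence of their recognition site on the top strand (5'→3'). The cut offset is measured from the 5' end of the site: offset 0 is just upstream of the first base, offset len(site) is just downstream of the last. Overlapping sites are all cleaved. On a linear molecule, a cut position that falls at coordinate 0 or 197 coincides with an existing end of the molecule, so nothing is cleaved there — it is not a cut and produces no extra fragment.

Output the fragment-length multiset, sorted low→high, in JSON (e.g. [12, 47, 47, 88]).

Scan for sites:
  EstI TGTA/2: at [32, 103, 186] ⇒ [34, 105, 188]
  AzqIV AACGCG/4: at [1, 7, 14, 20, 43, 51, 62, 68, 90, 108, 118, 126, 138, 146, 163, 175] ⇒ [5, 11, 18, 24, 47, 55, 66, 72, 94, 112, 122, 130, 142, 150, 167, 179]
  RvuII ACTC/2: at [36, 114, 193] ⇒ [38, 116, 195]

All cut coordinates (distinct, sorted): [5, 11, 18, 24, 34, 38, 47, 55, 66, 72, 94, 105, 112, 116, 122, 130, 142, 150, 167, 179, 188, 195]

Fragments:
  [0,5): 5 bp
  [5,11): 6 bp
  [11,18): 7 bp
  [18,24): 6 bp
  [24,34): 10 bp
  [34,38): 4 bp
  [38,47): 9 bp
  [47,55): 8 bp
  [55,66): 11 bp
  [66,72): 6 bp
  [72,94): 22 bp
  [94,105): 11 bp
  [105,112): 7 bp
  [112,116): 4 bp
  [116,122): 6 bp
  [122,130): 8 bp
  [130,142): 12 bp
  [142,150): 8 bp
  [150,167): 17 bp
  [167,179): 12 bp
  [179,188): 9 bp
  [188,195): 7 bp
  [195,197): 2 bp

[2,4,4,5,6,6,6,6,7,7,7,8,8,8,9,9,10,11,11,12,12,17,22]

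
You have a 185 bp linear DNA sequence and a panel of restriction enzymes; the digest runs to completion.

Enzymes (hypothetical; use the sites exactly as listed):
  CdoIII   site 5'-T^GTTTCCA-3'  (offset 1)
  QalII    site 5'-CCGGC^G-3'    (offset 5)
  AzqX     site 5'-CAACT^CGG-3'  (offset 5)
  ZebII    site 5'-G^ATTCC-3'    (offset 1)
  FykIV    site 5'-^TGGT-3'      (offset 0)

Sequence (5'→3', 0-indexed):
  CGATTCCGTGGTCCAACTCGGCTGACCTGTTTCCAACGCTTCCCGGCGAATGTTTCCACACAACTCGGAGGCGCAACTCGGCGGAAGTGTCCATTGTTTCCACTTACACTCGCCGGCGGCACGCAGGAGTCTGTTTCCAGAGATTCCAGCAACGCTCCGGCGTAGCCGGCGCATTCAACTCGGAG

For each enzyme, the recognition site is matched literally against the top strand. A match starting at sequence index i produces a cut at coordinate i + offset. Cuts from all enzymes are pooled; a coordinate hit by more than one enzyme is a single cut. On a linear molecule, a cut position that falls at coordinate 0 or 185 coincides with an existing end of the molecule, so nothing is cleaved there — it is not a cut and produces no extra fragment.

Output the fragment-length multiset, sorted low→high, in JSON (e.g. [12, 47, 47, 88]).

[2,4,5,6,9,10,10,10,10,13,14,15,17,19,19,22]

Per-enzyme occurrences:
  CdoIII TGTTTCCA/1: at [27, 50, 94, 131] ⇒ [28, 51, 95, 132]
  QalII CCGGCG/5: at [42, 112, 156, 165] ⇒ [47, 117, 161, 170]
  AzqX CAACTCGG/5: at [13, 60, 73, 175] ⇒ [18, 65, 78, 180]
  ZebII GATTCC/1: at [1, 141] ⇒ [2, 142]
  FykIV TGGT/0: at [8] ⇒ [8]

All cut coordinates (distinct, sorted): [2, 8, 18, 28, 47, 51, 65, 78, 95, 117, 132, 142, 161, 170, 180]

Fragment lengths:
  [0,2): 2 bp
  [2,8): 6 bp
  [8,18): 10 bp
  [18,28): 10 bp
  [28,47): 19 bp
  [47,51): 4 bp
  [51,65): 14 bp
  [65,78): 13 bp
  [78,95): 17 bp
  [95,117): 22 bp
  [117,132): 15 bp
  [132,142): 10 bp
  [142,161): 19 bp
  [161,170): 9 bp
  [170,180): 10 bp
  [180,185): 5 bp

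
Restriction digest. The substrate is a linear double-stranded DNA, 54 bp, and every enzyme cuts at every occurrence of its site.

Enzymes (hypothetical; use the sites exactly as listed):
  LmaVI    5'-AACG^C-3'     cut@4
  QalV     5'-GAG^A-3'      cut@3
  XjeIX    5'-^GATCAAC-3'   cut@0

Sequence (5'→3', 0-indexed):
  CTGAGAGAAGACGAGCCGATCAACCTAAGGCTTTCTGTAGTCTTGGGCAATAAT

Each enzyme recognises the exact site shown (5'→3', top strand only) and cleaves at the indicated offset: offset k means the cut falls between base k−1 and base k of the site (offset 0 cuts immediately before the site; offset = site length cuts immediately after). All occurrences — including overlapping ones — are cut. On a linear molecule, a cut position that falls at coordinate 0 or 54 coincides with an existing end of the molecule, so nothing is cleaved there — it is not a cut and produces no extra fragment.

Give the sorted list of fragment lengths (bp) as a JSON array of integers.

[2,5,10,37]

Per-enzyme occurrences:
  LmaVI (AACGC, off=4): no sites
  QalV GAGA/3: at [2, 4] ⇒ [5, 7]
  XjeIX GATCAAC/0: at [17] ⇒ [17]

All cut coordinates (distinct, sorted): [5, 7, 17]

Fragments:
  [0,5): 5 bp
  [5,7): 2 bp
  [7,17): 10 bp
  [17,54): 37 bp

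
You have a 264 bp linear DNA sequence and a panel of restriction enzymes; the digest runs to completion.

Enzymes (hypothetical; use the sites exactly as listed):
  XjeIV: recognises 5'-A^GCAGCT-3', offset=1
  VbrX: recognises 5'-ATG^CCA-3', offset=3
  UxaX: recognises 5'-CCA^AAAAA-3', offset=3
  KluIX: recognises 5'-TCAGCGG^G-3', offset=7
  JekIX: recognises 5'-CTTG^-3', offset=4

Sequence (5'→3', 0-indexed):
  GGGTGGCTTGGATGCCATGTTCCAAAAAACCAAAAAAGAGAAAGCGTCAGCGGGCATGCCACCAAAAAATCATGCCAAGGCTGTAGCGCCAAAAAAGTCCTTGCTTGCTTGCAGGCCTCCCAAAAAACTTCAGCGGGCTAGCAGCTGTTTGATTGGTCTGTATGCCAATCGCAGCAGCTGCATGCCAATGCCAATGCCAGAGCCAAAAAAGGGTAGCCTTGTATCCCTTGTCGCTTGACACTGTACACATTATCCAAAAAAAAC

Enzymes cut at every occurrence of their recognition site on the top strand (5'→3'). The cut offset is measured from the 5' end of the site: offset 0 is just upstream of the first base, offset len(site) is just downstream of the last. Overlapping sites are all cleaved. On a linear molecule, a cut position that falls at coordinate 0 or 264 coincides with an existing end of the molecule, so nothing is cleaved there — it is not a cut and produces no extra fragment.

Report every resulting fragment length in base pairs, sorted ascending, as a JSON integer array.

[4,4,4,4,5,6,6,6,7,8,8,9,9,9,10,10,10,11,11,12,14,16,17,19,21,24]

Per-enzyme occurrences:
  XjeIV AGCAGCT/1: at [139, 172] ⇒ [140, 173]
  VbrX ATGCCA/3: at [11, 55, 71, 161, 181, 187, 193] ⇒ [14, 58, 74, 164, 184, 190, 196]
  UxaX CCAAAAAA/3: at [21, 29, 61, 88, 119, 202, 253] ⇒ [24, 32, 64, 91, 122, 205, 256]
  KluIX TCAGCGGG/7: at [46, 129] ⇒ [53, 136]
  JekIX CTTG/4: at [6, 99, 103, 107, 217, 226, 233] ⇒ [10, 103, 107, 111, 221, 230, 237]

All cut coordinates (distinct, sorted): [10, 14, 24, 32, 53, 58, 64, 74, 91, 103, 107, 111, 122, 136, 140, 164, 173, 184, 190, 196, 205, 221, 230, 237, 256]

Fragment lengths:
  [0,10): 10 bp
  [10,14): 4 bp
  [14,24): 10 bp
  [24,32): 8 bp
  [32,53): 21 bp
  [53,58): 5 bp
  [58,64): 6 bp
  [64,74): 10 bp
  [74,91): 17 bp
  [91,103): 12 bp
  [103,107): 4 bp
  [107,111): 4 bp
  [111,122): 11 bp
  [122,136): 14 bp
  [136,140): 4 bp
  [140,164): 24 bp
  [164,173): 9 bp
  [173,184): 11 bp
  [184,190): 6 bp
  [190,196): 6 bp
  [196,205): 9 bp
  [205,221): 16 bp
  [221,230): 9 bp
  [230,237): 7 bp
  [237,256): 19 bp
  [256,264): 8 bp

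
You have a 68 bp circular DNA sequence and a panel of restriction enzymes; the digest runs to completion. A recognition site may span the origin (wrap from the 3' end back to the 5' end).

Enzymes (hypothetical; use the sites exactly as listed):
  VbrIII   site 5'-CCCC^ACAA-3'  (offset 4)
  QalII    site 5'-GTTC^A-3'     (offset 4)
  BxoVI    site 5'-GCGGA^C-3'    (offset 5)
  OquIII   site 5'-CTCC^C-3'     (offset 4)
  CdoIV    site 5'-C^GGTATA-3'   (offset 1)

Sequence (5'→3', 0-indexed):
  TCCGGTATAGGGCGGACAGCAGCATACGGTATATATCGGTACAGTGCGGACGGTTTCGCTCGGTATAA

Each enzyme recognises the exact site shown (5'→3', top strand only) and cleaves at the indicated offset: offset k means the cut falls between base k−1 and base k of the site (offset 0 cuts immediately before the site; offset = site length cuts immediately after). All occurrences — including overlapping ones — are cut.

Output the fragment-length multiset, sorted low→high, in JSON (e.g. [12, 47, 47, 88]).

Scan for sites:
  VbrIII (CCCCACAA, off=4): no sites
  QalII (GTTCA, off=4): no sites
  BxoVI (GCGGAC, off=5): starts [11, 45] → cuts [16, 50]
  OquIII (CTCCC, off=4): no sites
  CdoIV (CGGTATA, off=1): starts [2, 26, 60] → cuts [3, 27, 61]

All cut coordinates (distinct, sorted): [3, 16, 27, 50, 61]

Fragment lengths:
  3→16: 13 bp
  16→27: 11 bp
  27→50: 23 bp
  50→61: 11 bp
  61→3 (wrap): 68-61+3 = 10 bp

[10,11,11,13,23]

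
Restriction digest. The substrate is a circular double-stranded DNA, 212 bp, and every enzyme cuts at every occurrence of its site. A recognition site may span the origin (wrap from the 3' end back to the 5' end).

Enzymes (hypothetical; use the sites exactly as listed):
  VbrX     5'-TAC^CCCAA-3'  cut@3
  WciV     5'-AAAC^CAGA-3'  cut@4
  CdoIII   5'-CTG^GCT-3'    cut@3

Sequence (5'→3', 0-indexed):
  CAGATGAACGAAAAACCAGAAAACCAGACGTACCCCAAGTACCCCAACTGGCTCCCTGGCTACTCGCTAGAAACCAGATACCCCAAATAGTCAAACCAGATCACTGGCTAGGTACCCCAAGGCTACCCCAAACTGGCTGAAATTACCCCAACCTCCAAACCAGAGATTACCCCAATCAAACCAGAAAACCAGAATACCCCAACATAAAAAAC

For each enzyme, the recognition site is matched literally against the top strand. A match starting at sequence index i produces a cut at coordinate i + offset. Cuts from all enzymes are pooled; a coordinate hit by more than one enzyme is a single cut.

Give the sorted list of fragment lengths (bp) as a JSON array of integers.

Scan for sites:
  VbrX (TACCCCAA, off=3): starts [30, 39, 78, 112, 123, 143, 167, 194] → cuts [33, 42, 81, 115, 126, 146, 170, 197]
  WciV (AAACCAGA, off=4): starts [12, 20, 70, 92, 156, 177, 185, 208] → cuts [0, 16, 24, 74, 96, 160, 181, 189]
  CdoIII (CTGGCT, off=3): starts [47, 55, 103, 132] → cuts [50, 58, 106, 135]

Pooled cuts: [0, 16, 24, 33, 42, 50, 58, 74, 81, 96, 106, 115, 126, 135, 146, 160, 170, 181, 189, 197]

Fragments:
  0→16: 16 bp
  16→24: 8 bp
  24→33: 9 bp
  33→42: 9 bp
  42→50: 8 bp
  50→58: 8 bp
  58→74: 16 bp
  74→81: 7 bp
  81→96: 15 bp
  96→106: 10 bp
  106→115: 9 bp
  115→126: 11 bp
  126→135: 9 bp
  135→146: 11 bp
  146→160: 14 bp
  160→170: 10 bp
  170→181: 11 bp
  181→189: 8 bp
  189→197: 8 bp
  197→0 (wrap): 212-197+0 = 15 bp

[7,8,8,8,8,8,9,9,9,9,10,10,11,11,11,14,15,15,16,16]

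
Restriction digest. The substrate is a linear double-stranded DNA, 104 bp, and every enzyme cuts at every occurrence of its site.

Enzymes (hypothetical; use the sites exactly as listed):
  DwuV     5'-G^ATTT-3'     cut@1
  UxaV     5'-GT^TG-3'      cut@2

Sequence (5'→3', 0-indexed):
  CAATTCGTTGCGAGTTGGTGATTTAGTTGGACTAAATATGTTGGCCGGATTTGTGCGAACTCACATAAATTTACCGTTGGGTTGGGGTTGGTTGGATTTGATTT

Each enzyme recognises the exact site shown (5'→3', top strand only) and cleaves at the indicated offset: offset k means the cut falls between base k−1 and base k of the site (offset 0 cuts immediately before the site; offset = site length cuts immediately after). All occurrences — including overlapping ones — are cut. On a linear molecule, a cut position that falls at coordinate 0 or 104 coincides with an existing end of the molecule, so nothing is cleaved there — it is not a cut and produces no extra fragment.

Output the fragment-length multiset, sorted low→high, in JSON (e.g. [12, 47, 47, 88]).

Site scan:
  DwuV GATTT/1: at [19, 47, 94, 99] ⇒ [20, 48, 95, 100]
  UxaV GTTG/2: at [6, 13, 25, 39, 75, 80, 86, 90] ⇒ [8, 15, 27, 41, 77, 82, 88, 92]

Pooled cuts: [8, 15, 20, 27, 41, 48, 77, 82, 88, 92, 95, 100]

Fragments:
  [0,8): 8 bp
  [8,15): 7 bp
  [15,20): 5 bp
  [20,27): 7 bp
  [27,41): 14 bp
  [41,48): 7 bp
  [48,77): 29 bp
  [77,82): 5 bp
  [82,88): 6 bp
  [88,92): 4 bp
  [92,95): 3 bp
  [95,100): 5 bp
  [100,104): 4 bp

[3,4,4,5,5,5,6,7,7,7,8,14,29]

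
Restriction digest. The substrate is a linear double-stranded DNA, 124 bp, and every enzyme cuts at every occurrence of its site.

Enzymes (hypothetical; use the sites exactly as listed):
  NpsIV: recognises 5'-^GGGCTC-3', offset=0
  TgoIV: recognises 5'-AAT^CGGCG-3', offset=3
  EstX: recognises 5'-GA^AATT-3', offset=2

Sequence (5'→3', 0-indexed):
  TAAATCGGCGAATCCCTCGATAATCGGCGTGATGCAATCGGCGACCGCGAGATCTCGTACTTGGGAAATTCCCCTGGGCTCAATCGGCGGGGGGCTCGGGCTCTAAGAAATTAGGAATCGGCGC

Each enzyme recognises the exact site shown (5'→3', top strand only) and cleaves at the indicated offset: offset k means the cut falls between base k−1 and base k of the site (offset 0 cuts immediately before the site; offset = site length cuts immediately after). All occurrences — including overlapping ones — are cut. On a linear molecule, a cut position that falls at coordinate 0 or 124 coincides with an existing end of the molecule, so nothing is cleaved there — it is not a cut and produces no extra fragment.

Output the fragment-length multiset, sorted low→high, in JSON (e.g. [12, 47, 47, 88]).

Per-enzyme occurrences:
  NpsIV GGGCTC/0: at [75, 91, 97] ⇒ [75, 91, 97]
  TgoIV AATCGGCG/3: at [2, 21, 35, 81, 115] ⇒ [5, 24, 38, 84, 118]
  EstX GAAATT/2: at [64, 106] ⇒ [66, 108]

All cut coordinates (distinct, sorted): [5, 24, 38, 66, 75, 84, 91, 97, 108, 118]

Fragment lengths:
  [0,5): 5 bp
  [5,24): 19 bp
  [24,38): 14 bp
  [38,66): 28 bp
  [66,75): 9 bp
  [75,84): 9 bp
  [84,91): 7 bp
  [91,97): 6 bp
  [97,108): 11 bp
  [108,118): 10 bp
  [118,124): 6 bp

[5,6,6,7,9,9,10,11,14,19,28]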